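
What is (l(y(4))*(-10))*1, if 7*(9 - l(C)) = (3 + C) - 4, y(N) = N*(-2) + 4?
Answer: -680/7 ≈ -97.143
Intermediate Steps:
y(N) = 4 - 2*N (y(N) = -2*N + 4 = 4 - 2*N)
l(C) = 64/7 - C/7 (l(C) = 9 - ((3 + C) - 4)/7 = 9 - (-1 + C)/7 = 9 + (1/7 - C/7) = 64/7 - C/7)
(l(y(4))*(-10))*1 = ((64/7 - (4 - 2*4)/7)*(-10))*1 = ((64/7 - (4 - 8)/7)*(-10))*1 = ((64/7 - 1/7*(-4))*(-10))*1 = ((64/7 + 4/7)*(-10))*1 = ((68/7)*(-10))*1 = -680/7*1 = -680/7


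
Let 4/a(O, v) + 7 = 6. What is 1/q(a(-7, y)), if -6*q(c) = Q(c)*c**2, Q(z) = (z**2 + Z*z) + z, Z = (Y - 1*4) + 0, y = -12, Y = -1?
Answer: -3/256 ≈ -0.011719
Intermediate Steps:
Z = -5 (Z = (-1 - 1*4) + 0 = (-1 - 4) + 0 = -5 + 0 = -5)
a(O, v) = -4 (a(O, v) = 4/(-7 + 6) = 4/(-1) = 4*(-1) = -4)
Q(z) = z**2 - 4*z (Q(z) = (z**2 - 5*z) + z = z**2 - 4*z)
q(c) = -c**3*(-4 + c)/6 (q(c) = -c*(-4 + c)*c**2/6 = -c**3*(-4 + c)/6)
1/q(a(-7, y)) = 1/((1/6)*(-4)**3*(4 - 1*(-4))) = 1/((1/6)*(-64)*(4 + 4)) = 1/((1/6)*(-64)*8) = 1/(-256/3) = -3/256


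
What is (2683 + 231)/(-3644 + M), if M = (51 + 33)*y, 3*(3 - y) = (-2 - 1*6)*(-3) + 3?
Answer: -1457/2074 ≈ -0.70251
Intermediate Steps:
y = -6 (y = 3 - ((-2 - 1*6)*(-3) + 3)/3 = 3 - ((-2 - 6)*(-3) + 3)/3 = 3 - (-8*(-3) + 3)/3 = 3 - (24 + 3)/3 = 3 - ⅓*27 = 3 - 9 = -6)
M = -504 (M = (51 + 33)*(-6) = 84*(-6) = -504)
(2683 + 231)/(-3644 + M) = (2683 + 231)/(-3644 - 504) = 2914/(-4148) = 2914*(-1/4148) = -1457/2074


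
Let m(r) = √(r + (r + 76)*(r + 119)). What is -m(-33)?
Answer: -√3665 ≈ -60.539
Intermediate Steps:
m(r) = √(r + (76 + r)*(119 + r))
-m(-33) = -√(9044 + (-33)² + 196*(-33)) = -√(9044 + 1089 - 6468) = -√3665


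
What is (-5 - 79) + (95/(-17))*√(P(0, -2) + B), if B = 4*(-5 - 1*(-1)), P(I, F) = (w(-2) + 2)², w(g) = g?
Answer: -84 - 380*I/17 ≈ -84.0 - 22.353*I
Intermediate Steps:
P(I, F) = 0 (P(I, F) = (-2 + 2)² = 0² = 0)
B = -16 (B = 4*(-5 + 1) = 4*(-4) = -16)
(-5 - 79) + (95/(-17))*√(P(0, -2) + B) = (-5 - 79) + (95/(-17))*√(0 - 16) = -84 + (95*(-1/17))*√(-16) = -84 - 380*I/17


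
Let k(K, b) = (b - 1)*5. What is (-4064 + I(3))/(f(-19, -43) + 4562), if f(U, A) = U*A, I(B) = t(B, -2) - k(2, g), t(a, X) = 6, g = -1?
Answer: -368/489 ≈ -0.75256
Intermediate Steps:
k(K, b) = -5 + 5*b (k(K, b) = (-1 + b)*5 = -5 + 5*b)
I(B) = 16 (I(B) = 6 - (-5 + 5*(-1)) = 6 - (-5 - 5) = 6 - 1*(-10) = 6 + 10 = 16)
f(U, A) = A*U
(-4064 + I(3))/(f(-19, -43) + 4562) = (-4064 + 16)/(-43*(-19) + 4562) = -4048/(817 + 4562) = -4048/5379 = -4048*1/5379 = -368/489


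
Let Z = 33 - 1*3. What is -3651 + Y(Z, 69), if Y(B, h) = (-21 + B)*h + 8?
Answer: -3022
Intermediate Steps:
Z = 30 (Z = 33 - 3 = 30)
Y(B, h) = 8 + h*(-21 + B) (Y(B, h) = h*(-21 + B) + 8 = 8 + h*(-21 + B))
-3651 + Y(Z, 69) = -3651 + (8 - 21*69 + 30*69) = -3651 + (8 - 1449 + 2070) = -3651 + 629 = -3022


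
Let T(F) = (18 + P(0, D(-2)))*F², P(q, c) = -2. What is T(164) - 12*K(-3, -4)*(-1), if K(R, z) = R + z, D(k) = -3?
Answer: 430252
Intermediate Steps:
T(F) = 16*F² (T(F) = (18 - 2)*F² = 16*F²)
T(164) - 12*K(-3, -4)*(-1) = 16*164² - 12*(-3 - 4)*(-1) = 16*26896 - 12*(-7)*(-1) = 430336 - (-84)*(-1) = 430336 - 1*84 = 430336 - 84 = 430252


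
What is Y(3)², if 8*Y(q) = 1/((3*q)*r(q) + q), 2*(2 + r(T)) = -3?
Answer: 1/51984 ≈ 1.9237e-5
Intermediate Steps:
r(T) = -7/2 (r(T) = -2 + (½)*(-3) = -2 - 3/2 = -7/2)
Y(q) = -1/(76*q) (Y(q) = 1/(8*((3*q)*(-7/2) + q)) = 1/(8*(-21*q/2 + q)) = 1/(8*((-19*q/2))) = (-2/(19*q))/8 = -1/(76*q))
Y(3)² = (-1/76/3)² = (-1/76*⅓)² = (-1/228)² = 1/51984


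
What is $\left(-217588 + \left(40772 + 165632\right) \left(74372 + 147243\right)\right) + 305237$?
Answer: $45742310109$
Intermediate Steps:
$\left(-217588 + \left(40772 + 165632\right) \left(74372 + 147243\right)\right) + 305237 = \left(-217588 + 206404 \cdot 221615\right) + 305237 = \left(-217588 + 45742222460\right) + 305237 = 45742004872 + 305237 = 45742310109$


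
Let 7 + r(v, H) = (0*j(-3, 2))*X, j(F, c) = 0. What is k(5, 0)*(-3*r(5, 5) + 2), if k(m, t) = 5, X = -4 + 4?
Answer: 115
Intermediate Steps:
X = 0
r(v, H) = -7 (r(v, H) = -7 + (0*0)*0 = -7 + 0*0 = -7 + 0 = -7)
k(5, 0)*(-3*r(5, 5) + 2) = 5*(-3*(-7) + 2) = 5*(21 + 2) = 5*23 = 115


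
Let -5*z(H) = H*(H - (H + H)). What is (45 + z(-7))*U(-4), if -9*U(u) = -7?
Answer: 1918/45 ≈ 42.622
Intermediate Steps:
U(u) = 7/9 (U(u) = -1/9*(-7) = 7/9)
z(H) = H**2/5 (z(H) = -H*(H - (H + H))/5 = -H*(H - 2*H)/5 = -H*(-H)/5 = -(-1)*H**2/5 = H**2/5)
(45 + z(-7))*U(-4) = (45 + (1/5)*(-7)**2)*(7/9) = (45 + (1/5)*49)*(7/9) = (45 + 49/5)*(7/9) = (274/5)*(7/9) = 1918/45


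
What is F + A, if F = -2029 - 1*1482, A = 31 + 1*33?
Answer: -3447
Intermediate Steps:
A = 64 (A = 31 + 33 = 64)
F = -3511 (F = -2029 - 1482 = -3511)
F + A = -3511 + 64 = -3447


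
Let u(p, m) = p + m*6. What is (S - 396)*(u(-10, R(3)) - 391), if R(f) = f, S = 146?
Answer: 95750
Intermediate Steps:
u(p, m) = p + 6*m
(S - 396)*(u(-10, R(3)) - 391) = (146 - 396)*((-10 + 6*3) - 391) = -250*((-10 + 18) - 391) = -250*(8 - 391) = -250*(-383) = 95750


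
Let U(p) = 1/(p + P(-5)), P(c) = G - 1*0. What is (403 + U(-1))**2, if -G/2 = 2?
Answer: 4056196/25 ≈ 1.6225e+5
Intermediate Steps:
G = -4 (G = -2*2 = -4)
P(c) = -4 (P(c) = -4 - 1*0 = -4 + 0 = -4)
U(p) = 1/(-4 + p) (U(p) = 1/(p - 4) = 1/(-4 + p))
(403 + U(-1))**2 = (403 + 1/(-4 - 1))**2 = (403 + 1/(-5))**2 = (403 - 1/5)**2 = (2014/5)**2 = 4056196/25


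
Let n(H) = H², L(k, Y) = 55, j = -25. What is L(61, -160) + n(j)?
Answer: 680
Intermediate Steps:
L(61, -160) + n(j) = 55 + (-25)² = 55 + 625 = 680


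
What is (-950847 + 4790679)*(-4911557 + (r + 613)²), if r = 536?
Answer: -13790203692192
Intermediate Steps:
(-950847 + 4790679)*(-4911557 + (r + 613)²) = (-950847 + 4790679)*(-4911557 + (536 + 613)²) = 3839832*(-4911557 + 1149²) = 3839832*(-4911557 + 1320201) = 3839832*(-3591356) = -13790203692192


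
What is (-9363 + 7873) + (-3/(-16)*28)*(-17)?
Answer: -6317/4 ≈ -1579.3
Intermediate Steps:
(-9363 + 7873) + (-3/(-16)*28)*(-17) = -1490 + (-3*(-1/16)*28)*(-17) = -1490 + ((3/16)*28)*(-17) = -1490 + (21/4)*(-17) = -1490 - 357/4 = -6317/4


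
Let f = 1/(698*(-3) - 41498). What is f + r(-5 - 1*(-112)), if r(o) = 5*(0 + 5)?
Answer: 1089799/43592 ≈ 25.000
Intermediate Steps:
r(o) = 25 (r(o) = 5*5 = 25)
f = -1/43592 (f = 1/(-2094 - 41498) = 1/(-43592) = -1/43592 ≈ -2.2940e-5)
f + r(-5 - 1*(-112)) = -1/43592 + 25 = 1089799/43592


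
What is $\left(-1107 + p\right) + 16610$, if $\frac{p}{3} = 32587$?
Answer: $113264$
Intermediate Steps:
$p = 97761$ ($p = 3 \cdot 32587 = 97761$)
$\left(-1107 + p\right) + 16610 = \left(-1107 + 97761\right) + 16610 = 96654 + 16610 = 113264$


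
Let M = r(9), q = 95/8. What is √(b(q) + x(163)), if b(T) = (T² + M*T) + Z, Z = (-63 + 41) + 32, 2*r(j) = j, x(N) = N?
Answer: 3*√2613/8 ≈ 19.169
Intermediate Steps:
r(j) = j/2
q = 95/8 (q = 95*(⅛) = 95/8 ≈ 11.875)
Z = 10 (Z = -22 + 32 = 10)
M = 9/2 (M = (½)*9 = 9/2 ≈ 4.5000)
b(T) = 10 + T² + 9*T/2 (b(T) = (T² + 9*T/2) + 10 = 10 + T² + 9*T/2)
√(b(q) + x(163)) = √((10 + (95/8)² + (9/2)*(95/8)) + 163) = √((10 + 9025/64 + 855/16) + 163) = √(13085/64 + 163) = √(23517/64) = 3*√2613/8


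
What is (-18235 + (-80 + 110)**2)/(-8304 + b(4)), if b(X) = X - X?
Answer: 17335/8304 ≈ 2.0875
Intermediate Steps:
b(X) = 0
(-18235 + (-80 + 110)**2)/(-8304 + b(4)) = (-18235 + (-80 + 110)**2)/(-8304 + 0) = (-18235 + 30**2)/(-8304) = (-18235 + 900)*(-1/8304) = -17335*(-1/8304) = 17335/8304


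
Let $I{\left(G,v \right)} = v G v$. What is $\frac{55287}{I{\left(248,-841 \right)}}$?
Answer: $\frac{55287}{175405688} \approx 0.00031519$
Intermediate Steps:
$I{\left(G,v \right)} = G v^{2}$ ($I{\left(G,v \right)} = G v v = G v^{2}$)
$\frac{55287}{I{\left(248,-841 \right)}} = \frac{55287}{248 \left(-841\right)^{2}} = \frac{55287}{248 \cdot 707281} = \frac{55287}{175405688}$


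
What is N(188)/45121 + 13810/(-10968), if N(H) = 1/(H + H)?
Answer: -29286686099/23259695016 ≈ -1.2591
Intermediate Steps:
N(H) = 1/(2*H)
N(188)/45121 + 13810/(-10968) = ((½)/188)/45121 + 13810/(-10968) = ((½)*(1/188))*(1/45121) + 13810*(-1/10968) = (1/376)*(1/45121) - 6905/5484 = 1/16965496 - 6905/5484 = -29286686099/23259695016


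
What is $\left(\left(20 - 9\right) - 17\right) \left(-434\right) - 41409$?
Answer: $-38805$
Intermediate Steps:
$\left(\left(20 - 9\right) - 17\right) \left(-434\right) - 41409 = \left(11 - 17\right) \left(-434\right) - 41409 = \left(-6\right) \left(-434\right) - 41409 = 2604 - 41409 = -38805$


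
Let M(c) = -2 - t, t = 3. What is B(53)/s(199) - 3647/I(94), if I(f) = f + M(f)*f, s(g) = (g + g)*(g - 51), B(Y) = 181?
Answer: 3357671/346061 ≈ 9.7025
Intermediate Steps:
M(c) = -5 (M(c) = -2 - 1*3 = -2 - 3 = -5)
s(g) = 2*g*(-51 + g) (s(g) = (2*g)*(-51 + g) = 2*g*(-51 + g))
I(f) = -4*f (I(f) = f - 5*f = -4*f)
B(53)/s(199) - 3647/I(94) = 181/((2*199*(-51 + 199))) - 3647/((-4*94)) = 181/((2*199*148)) - 3647/(-376) = 181/58904 - 3647*(-1/376) = 181*(1/58904) + 3647/376 = 181/58904 + 3647/376 = 3357671/346061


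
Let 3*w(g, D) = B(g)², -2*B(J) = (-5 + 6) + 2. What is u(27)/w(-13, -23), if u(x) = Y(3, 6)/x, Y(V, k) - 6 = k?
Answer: 16/27 ≈ 0.59259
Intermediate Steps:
Y(V, k) = 6 + k
B(J) = -3/2 (B(J) = -((-5 + 6) + 2)/2 = -(1 + 2)/2 = -½*3 = -3/2)
u(x) = 12/x (u(x) = (6 + 6)/x = 12/x)
w(g, D) = ¾ (w(g, D) = (-3/2)²/3 = (⅓)*(9/4) = ¾)
u(27)/w(-13, -23) = (12/27)/(¾) = (12*(1/27))*(4/3) = (4/9)*(4/3) = 16/27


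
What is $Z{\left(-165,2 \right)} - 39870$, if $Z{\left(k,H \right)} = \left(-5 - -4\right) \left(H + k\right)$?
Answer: $-39707$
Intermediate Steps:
$Z{\left(k,H \right)} = - H - k$ ($Z{\left(k,H \right)} = \left(-5 + 4\right) \left(H + k\right) = - (H + k) = - H - k$)
$Z{\left(-165,2 \right)} - 39870 = \left(\left(-1\right) 2 - -165\right) - 39870 = \left(-2 + 165\right) - 39870 = 163 - 39870 = -39707$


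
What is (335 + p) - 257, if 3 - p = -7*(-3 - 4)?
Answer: 32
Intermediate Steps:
p = -46 (p = 3 - (-7)*(-3 - 4) = 3 - (-7)*(-7) = 3 - 1*49 = 3 - 49 = -46)
(335 + p) - 257 = (335 - 46) - 257 = 289 - 257 = 32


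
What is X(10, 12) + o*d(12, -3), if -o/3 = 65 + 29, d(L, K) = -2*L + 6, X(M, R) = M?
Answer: 5086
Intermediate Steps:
d(L, K) = 6 - 2*L
o = -282 (o = -3*(65 + 29) = -3*94 = -282)
X(10, 12) + o*d(12, -3) = 10 - 282*(6 - 2*12) = 10 - 282*(6 - 24) = 10 - 282*(-18) = 10 + 5076 = 5086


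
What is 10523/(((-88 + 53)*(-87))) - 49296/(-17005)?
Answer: 65809987/10356045 ≈ 6.3547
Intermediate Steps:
10523/(((-88 + 53)*(-87))) - 49296/(-17005) = 10523/((-35*(-87))) - 49296*(-1/17005) = 10523/3045 + 49296/17005 = 65809987/10356045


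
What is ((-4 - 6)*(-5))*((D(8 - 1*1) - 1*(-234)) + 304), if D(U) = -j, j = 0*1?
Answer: 26900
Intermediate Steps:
j = 0
D(U) = 0 (D(U) = -1*0 = 0)
((-4 - 6)*(-5))*((D(8 - 1*1) - 1*(-234)) + 304) = ((-4 - 6)*(-5))*((0 - 1*(-234)) + 304) = (-10*(-5))*((0 + 234) + 304) = 50*(234 + 304) = 50*538 = 26900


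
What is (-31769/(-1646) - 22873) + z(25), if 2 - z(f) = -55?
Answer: -37523367/1646 ≈ -22797.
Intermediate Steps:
z(f) = 57 (z(f) = 2 - 1*(-55) = 2 + 55 = 57)
(-31769/(-1646) - 22873) + z(25) = (-31769/(-1646) - 22873) + 57 = (-31769*(-1/1646) - 22873) + 57 = (31769/1646 - 22873) + 57 = -37617189/1646 + 57 = -37523367/1646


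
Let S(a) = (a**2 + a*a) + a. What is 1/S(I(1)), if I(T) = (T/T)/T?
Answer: 1/3 ≈ 0.33333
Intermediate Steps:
I(T) = 1/T
S(a) = a + 2*a**2 (S(a) = (a**2 + a**2) + a = 2*a**2 + a = a + 2*a**2)
1/S(I(1)) = 1/((1 + 2/1)/1) = 1/(1*(1 + 2*1)) = 1/(1*(1 + 2)) = 1/(1*3) = 1/3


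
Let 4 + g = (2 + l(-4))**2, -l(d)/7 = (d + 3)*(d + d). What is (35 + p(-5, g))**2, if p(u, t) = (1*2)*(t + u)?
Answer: 34210801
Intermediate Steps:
l(d) = -14*d*(3 + d) (l(d) = -7*(d + 3)*(d + d) = -7*(3 + d)*2*d = -14*d*(3 + d))
g = 2912 (g = -4 + (2 - 14*(-4)*(3 - 4))**2 = -4 + (2 - 14*(-4)*(-1))**2 = -4 + (2 - 56)**2 = -4 + (-54)**2 = -4 + 2916 = 2912)
p(u, t) = 2*t + 2*u (p(u, t) = 2*(t + u) = 2*t + 2*u)
(35 + p(-5, g))**2 = (35 + (2*2912 + 2*(-5)))**2 = (35 + (5824 - 10))**2 = (35 + 5814)**2 = 5849**2 = 34210801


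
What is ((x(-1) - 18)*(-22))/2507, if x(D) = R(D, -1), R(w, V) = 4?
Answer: 308/2507 ≈ 0.12286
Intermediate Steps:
x(D) = 4
((x(-1) - 18)*(-22))/2507 = ((4 - 18)*(-22))/2507 = -14*(-22)*(1/2507) = 308*(1/2507) = 308/2507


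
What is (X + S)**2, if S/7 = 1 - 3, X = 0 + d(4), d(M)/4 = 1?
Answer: 100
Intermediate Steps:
d(M) = 4 (d(M) = 4*1 = 4)
X = 4 (X = 0 + 4 = 4)
S = -14 (S = 7*(1 - 3) = 7*(-2) = -14)
(X + S)**2 = (4 - 14)**2 = (-10)**2 = 100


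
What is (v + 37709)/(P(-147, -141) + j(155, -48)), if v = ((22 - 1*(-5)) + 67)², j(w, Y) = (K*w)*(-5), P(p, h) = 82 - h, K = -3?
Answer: 46545/2548 ≈ 18.267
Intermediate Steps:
j(w, Y) = 15*w (j(w, Y) = -3*w*(-5) = 15*w)
v = 8836 (v = ((22 + 5) + 67)² = (27 + 67)² = 94² = 8836)
(v + 37709)/(P(-147, -141) + j(155, -48)) = (8836 + 37709)/((82 - 1*(-141)) + 15*155) = 46545/((82 + 141) + 2325) = 46545/(223 + 2325) = 46545/2548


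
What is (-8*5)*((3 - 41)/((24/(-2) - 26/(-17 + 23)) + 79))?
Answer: 1140/47 ≈ 24.255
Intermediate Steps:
(-8*5)*((3 - 41)/((24/(-2) - 26/(-17 + 23)) + 79)) = -(-1520)/((24*(-½) - 26/6) + 79) = -(-1520)/((-12 - 26*⅙) + 79) = -(-1520)/((-12 - 13/3) + 79) = -(-1520)/(-49/3 + 79) = -(-1520)/188/3 = -(-1520)*3/188 = -40*(-57/94) = 1140/47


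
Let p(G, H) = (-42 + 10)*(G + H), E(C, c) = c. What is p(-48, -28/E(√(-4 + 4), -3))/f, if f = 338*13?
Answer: 1856/6591 ≈ 0.28160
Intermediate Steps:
p(G, H) = -32*G - 32*H (p(G, H) = -32*(G + H) = -32*G - 32*H)
f = 4394
p(-48, -28/E(√(-4 + 4), -3))/f = (-32*(-48) - (-896)/(-3))/4394 = (1536 - (-896)*(-1)/3)*(1/4394) = (1536 - 32*28/3)*(1/4394) = (1536 - 896/3)*(1/4394) = (3712/3)*(1/4394) = 1856/6591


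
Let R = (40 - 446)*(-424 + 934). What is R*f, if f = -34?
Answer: 7040040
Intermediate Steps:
R = -207060 (R = -406*510 = -207060)
R*f = -207060*(-34) = 7040040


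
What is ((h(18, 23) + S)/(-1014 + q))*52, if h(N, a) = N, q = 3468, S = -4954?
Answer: -128336/1227 ≈ -104.59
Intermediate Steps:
((h(18, 23) + S)/(-1014 + q))*52 = ((18 - 4954)/(-1014 + 3468))*52 = -4936/2454*52 = -4936*1/2454*52 = -2468/1227*52 = -128336/1227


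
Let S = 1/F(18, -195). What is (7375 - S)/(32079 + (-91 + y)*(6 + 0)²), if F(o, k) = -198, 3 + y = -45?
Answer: 1460251/5360850 ≈ 0.27239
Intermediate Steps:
y = -48 (y = -3 - 45 = -48)
S = -1/198 (S = 1/(-198) = -1/198 ≈ -0.0050505)
(7375 - S)/(32079 + (-91 + y)*(6 + 0)²) = (7375 - 1*(-1/198))/(32079 + (-91 - 48)*(6 + 0)²) = (7375 + 1/198)/(32079 - 139*6²) = 1460251/(198*(32079 - 139*36)) = 1460251/(198*(32079 - 5004)) = (1460251/198)/27075 = (1460251/198)*(1/27075) = 1460251/5360850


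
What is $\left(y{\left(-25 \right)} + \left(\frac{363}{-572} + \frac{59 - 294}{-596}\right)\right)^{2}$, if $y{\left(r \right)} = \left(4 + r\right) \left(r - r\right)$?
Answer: $\frac{866761}{15007876} \approx 0.057754$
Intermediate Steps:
$y{\left(r \right)} = 0$ ($y{\left(r \right)} = \left(4 + r\right) 0 = 0$)
$\left(y{\left(-25 \right)} + \left(\frac{363}{-572} + \frac{59 - 294}{-596}\right)\right)^{2} = \left(0 + \left(\frac{363}{-572} + \frac{59 - 294}{-596}\right)\right)^{2} = \left(0 + \left(363 \left(- \frac{1}{572}\right) - - \frac{235}{596}\right)\right)^{2} = \left(0 + \left(- \frac{33}{52} + \frac{235}{596}\right)\right)^{2} = \left(0 - \frac{931}{3874}\right)^{2} = \left(- \frac{931}{3874}\right)^{2} = \frac{866761}{15007876}$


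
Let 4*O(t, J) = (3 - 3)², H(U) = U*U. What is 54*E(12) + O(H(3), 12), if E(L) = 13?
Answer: 702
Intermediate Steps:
H(U) = U²
O(t, J) = 0 (O(t, J) = (3 - 3)²/4 = (¼)*0² = (¼)*0 = 0)
54*E(12) + O(H(3), 12) = 54*13 + 0 = 702 + 0 = 702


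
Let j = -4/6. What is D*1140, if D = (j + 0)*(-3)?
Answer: 2280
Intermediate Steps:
j = -⅔ (j = (⅙)*(-4) = -⅔ ≈ -0.66667)
D = 2 (D = (-⅔ + 0)*(-3) = -⅔*(-3) = 2)
D*1140 = 2*1140 = 2280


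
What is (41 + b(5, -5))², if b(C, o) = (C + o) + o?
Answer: 1296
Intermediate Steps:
b(C, o) = C + 2*o
(41 + b(5, -5))² = (41 + (5 + 2*(-5)))² = (41 + (5 - 10))² = (41 - 5)² = 36² = 1296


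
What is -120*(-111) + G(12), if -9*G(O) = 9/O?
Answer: 159839/12 ≈ 13320.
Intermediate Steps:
G(O) = -1/O
-120*(-111) + G(12) = -120*(-111) - 1/12 = 13320 - 1*1/12 = 13320 - 1/12 = 159839/12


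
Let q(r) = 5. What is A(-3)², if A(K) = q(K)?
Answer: 25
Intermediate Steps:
A(K) = 5
A(-3)² = 5² = 25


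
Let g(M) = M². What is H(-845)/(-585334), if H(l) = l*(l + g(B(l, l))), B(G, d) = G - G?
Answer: -714025/585334 ≈ -1.2199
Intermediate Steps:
B(G, d) = 0
H(l) = l² (H(l) = l*(l + 0²) = l*(l + 0) = l*l = l²)
H(-845)/(-585334) = (-845)²/(-585334) = 714025*(-1/585334) = -714025/585334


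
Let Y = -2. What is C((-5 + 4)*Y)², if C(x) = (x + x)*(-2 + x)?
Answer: 0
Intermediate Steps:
C(x) = 2*x*(-2 + x) (C(x) = (2*x)*(-2 + x) = 2*x*(-2 + x))
C((-5 + 4)*Y)² = (2*((-5 + 4)*(-2))*(-2 + (-5 + 4)*(-2)))² = (2*(-1*(-2))*(-2 - 1*(-2)))² = (2*2*(-2 + 2))² = (2*2*0)² = 0² = 0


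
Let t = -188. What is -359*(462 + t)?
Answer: -98366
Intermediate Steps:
-359*(462 + t) = -359*(462 - 188) = -359*274 = -98366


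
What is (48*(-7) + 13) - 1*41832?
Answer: -42155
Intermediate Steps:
(48*(-7) + 13) - 1*41832 = (-336 + 13) - 41832 = -323 - 41832 = -42155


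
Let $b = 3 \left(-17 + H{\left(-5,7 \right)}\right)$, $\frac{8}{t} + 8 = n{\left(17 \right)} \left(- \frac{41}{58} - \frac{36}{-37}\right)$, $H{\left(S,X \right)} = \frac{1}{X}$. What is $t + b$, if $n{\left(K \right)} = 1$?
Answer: $- \frac{856502}{16597} \approx -51.606$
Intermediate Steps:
$t = - \frac{17168}{16597}$ ($t = \frac{8}{-8 + 1 \left(- \frac{41}{58} - \frac{36}{-37}\right)} = \frac{8}{-8 + 1 \left(\left(-41\right) \frac{1}{58} - - \frac{36}{37}\right)} = \frac{8}{-8 + 1 \left(- \frac{41}{58} + \frac{36}{37}\right)} = \frac{8}{-8 + 1 \cdot \frac{571}{2146}} = \frac{8}{-8 + \frac{571}{2146}} = \frac{8}{- \frac{16597}{2146}} = 8 \left(- \frac{2146}{16597}\right) = - \frac{17168}{16597} \approx -1.0344$)
$b = - \frac{354}{7}$ ($b = 3 \left(-17 + \frac{1}{7}\right) = 3 \left(- \frac{118}{7}\right) = - \frac{354}{7} \approx -50.571$)
$t + b = - \frac{17168}{16597} - \frac{354}{7} = - \frac{856502}{16597}$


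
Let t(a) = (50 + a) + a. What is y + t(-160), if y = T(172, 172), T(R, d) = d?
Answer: -98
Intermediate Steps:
y = 172
t(a) = 50 + 2*a
y + t(-160) = 172 + (50 + 2*(-160)) = 172 + (50 - 320) = 172 - 270 = -98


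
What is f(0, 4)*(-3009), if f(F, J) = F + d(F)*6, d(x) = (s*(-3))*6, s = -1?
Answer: -324972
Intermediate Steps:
d(x) = 18 (d(x) = -1*(-3)*6 = 3*6 = 18)
f(F, J) = 108 + F (f(F, J) = F + 18*6 = F + 108 = 108 + F)
f(0, 4)*(-3009) = (108 + 0)*(-3009) = 108*(-3009) = -324972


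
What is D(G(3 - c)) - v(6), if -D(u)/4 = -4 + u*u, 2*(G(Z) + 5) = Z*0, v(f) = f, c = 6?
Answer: -90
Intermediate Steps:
G(Z) = -5 (G(Z) = -5 + (Z*0)/2 = -5 + (1/2)*0 = -5 + 0 = -5)
D(u) = 16 - 4*u**2 (D(u) = -4*(-4 + u*u) = -4*(-4 + u**2) = 16 - 4*u**2)
D(G(3 - c)) - v(6) = (16 - 4*(-5)**2) - 1*6 = (16 - 4*25) - 6 = (16 - 100) - 6 = -84 - 6 = -90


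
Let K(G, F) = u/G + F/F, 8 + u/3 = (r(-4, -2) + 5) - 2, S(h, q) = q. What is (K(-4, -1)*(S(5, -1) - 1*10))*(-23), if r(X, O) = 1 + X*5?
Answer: 4807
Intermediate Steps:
r(X, O) = 1 + 5*X
u = -72 (u = -24 + 3*(((1 + 5*(-4)) + 5) - 2) = -24 + 3*(((1 - 20) + 5) - 2) = -24 + 3*((-19 + 5) - 2) = -24 + 3*(-14 - 2) = -24 + 3*(-16) = -24 - 48 = -72)
K(G, F) = 1 - 72/G (K(G, F) = -72/G + F/F = -72/G + 1 = 1 - 72/G)
(K(-4, -1)*(S(5, -1) - 1*10))*(-23) = (((-72 - 4)/(-4))*(-1 - 1*10))*(-23) = ((-¼*(-76))*(-1 - 10))*(-23) = (19*(-11))*(-23) = -209*(-23) = 4807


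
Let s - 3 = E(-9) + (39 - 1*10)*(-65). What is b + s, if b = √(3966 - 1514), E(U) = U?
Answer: -1891 + 2*√613 ≈ -1841.5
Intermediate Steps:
s = -1891 (s = 3 + (-9 + (39 - 1*10)*(-65)) = 3 + (-9 + (39 - 10)*(-65)) = 3 + (-9 + 29*(-65)) = 3 + (-9 - 1885) = 3 - 1894 = -1891)
b = 2*√613 (b = √2452 = 2*√613 ≈ 49.518)
b + s = 2*√613 - 1891 = -1891 + 2*√613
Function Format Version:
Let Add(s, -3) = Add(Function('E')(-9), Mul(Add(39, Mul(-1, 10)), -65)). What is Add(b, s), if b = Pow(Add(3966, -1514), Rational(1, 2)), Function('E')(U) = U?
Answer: Add(-1891, Mul(2, Pow(613, Rational(1, 2)))) ≈ -1841.5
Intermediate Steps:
s = -1891 (s = Add(3, Add(-9, Mul(Add(39, Mul(-1, 10)), -65))) = Add(3, Add(-9, Mul(Add(39, -10), -65))) = Add(3, Add(-9, Mul(29, -65))) = Add(3, Add(-9, -1885)) = Add(3, -1894) = -1891)
b = Mul(2, Pow(613, Rational(1, 2))) (b = Pow(2452, Rational(1, 2)) = Mul(2, Pow(613, Rational(1, 2))) ≈ 49.518)
Add(b, s) = Add(Mul(2, Pow(613, Rational(1, 2))), -1891) = Add(-1891, Mul(2, Pow(613, Rational(1, 2))))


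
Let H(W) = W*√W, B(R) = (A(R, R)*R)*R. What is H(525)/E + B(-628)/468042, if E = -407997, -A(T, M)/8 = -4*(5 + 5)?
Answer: 63101440/234021 - 875*√21/135999 ≈ 269.61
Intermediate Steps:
A(T, M) = 320 (A(T, M) = -(-32)*(5 + 5) = -(-32)*10 = -8*(-40) = 320)
B(R) = 320*R² (B(R) = (320*R)*R = 320*R²)
H(W) = W^(3/2)
H(525)/E + B(-628)/468042 = 525^(3/2)/(-407997) + (320*(-628)²)/468042 = (2625*√21)*(-1/407997) + (320*394384)*(1/468042) = -875*√21/135999 + 126202880*(1/468042) = -875*√21/135999 + 63101440/234021 = 63101440/234021 - 875*√21/135999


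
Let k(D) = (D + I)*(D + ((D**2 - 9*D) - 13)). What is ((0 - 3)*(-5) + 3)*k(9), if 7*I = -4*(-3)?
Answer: -5400/7 ≈ -771.43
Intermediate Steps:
I = 12/7 (I = (-4*(-3))/7 = (1/7)*12 = 12/7 ≈ 1.7143)
k(D) = (12/7 + D)*(-13 + D**2 - 8*D) (k(D) = (D + 12/7)*(D + ((D**2 - 9*D) - 13)) = (12/7 + D)*(D + (-13 + D**2 - 9*D)) = (12/7 + D)*(-13 + D**2 - 8*D))
((0 - 3)*(-5) + 3)*k(9) = ((0 - 3)*(-5) + 3)*(-156/7 + 9**3 - 187/7*9 - 44/7*9**2) = (-3*(-5) + 3)*(-156/7 + 729 - 1683/7 - 44/7*81) = (15 + 3)*(-156/7 + 729 - 1683/7 - 3564/7) = 18*(-300/7) = -5400/7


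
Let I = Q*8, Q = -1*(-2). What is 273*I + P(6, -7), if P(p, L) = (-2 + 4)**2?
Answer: 4372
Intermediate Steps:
Q = 2
P(p, L) = 4 (P(p, L) = 2**2 = 4)
I = 16 (I = 2*8 = 16)
273*I + P(6, -7) = 273*16 + 4 = 4368 + 4 = 4372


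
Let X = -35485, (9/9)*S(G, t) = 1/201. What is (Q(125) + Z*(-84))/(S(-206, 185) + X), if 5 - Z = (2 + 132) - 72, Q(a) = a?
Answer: -987513/7132484 ≈ -0.13845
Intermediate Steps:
S(G, t) = 1/201
Z = -57 (Z = 5 - ((2 + 132) - 72) = 5 - (134 - 72) = 5 - 1*62 = 5 - 62 = -57)
(Q(125) + Z*(-84))/(S(-206, 185) + X) = (125 - 57*(-84))/(1/201 - 35485) = (125 + 4788)/(-7132484/201) = 4913*(-201/7132484) = -987513/7132484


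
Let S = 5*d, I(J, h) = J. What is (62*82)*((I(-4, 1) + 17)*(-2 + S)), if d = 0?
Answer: -132184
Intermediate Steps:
S = 0 (S = 5*0 = 0)
(62*82)*((I(-4, 1) + 17)*(-2 + S)) = (62*82)*((-4 + 17)*(-2 + 0)) = 5084*(13*(-2)) = 5084*(-26) = -132184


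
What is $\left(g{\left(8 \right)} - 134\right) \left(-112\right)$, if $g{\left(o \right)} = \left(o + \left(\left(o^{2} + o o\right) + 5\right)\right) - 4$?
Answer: $-336$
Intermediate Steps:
$g{\left(o \right)} = 1 + o + 2 o^{2}$ ($g{\left(o \right)} = \left(o + \left(\left(o^{2} + o^{2}\right) + 5\right)\right) - 4 = \left(o + \left(2 o^{2} + 5\right)\right) - 4 = \left(o + \left(5 + 2 o^{2}\right)\right) - 4 = \left(5 + o + 2 o^{2}\right) - 4 = 1 + o + 2 o^{2}$)
$\left(g{\left(8 \right)} - 134\right) \left(-112\right) = \left(\left(1 + 8 + 2 \cdot 8^{2}\right) - 134\right) \left(-112\right) = \left(\left(1 + 8 + 2 \cdot 64\right) - 134\right) \left(-112\right) = \left(\left(1 + 8 + 128\right) - 134\right) \left(-112\right) = \left(137 - 134\right) \left(-112\right) = 3 \left(-112\right) = -336$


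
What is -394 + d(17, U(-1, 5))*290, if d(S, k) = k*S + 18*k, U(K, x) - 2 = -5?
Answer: -30844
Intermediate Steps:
U(K, x) = -3 (U(K, x) = 2 - 5 = -3)
d(S, k) = 18*k + S*k (d(S, k) = S*k + 18*k = 18*k + S*k)
-394 + d(17, U(-1, 5))*290 = -394 - 3*(18 + 17)*290 = -394 - 3*35*290 = -394 - 105*290 = -394 - 30450 = -30844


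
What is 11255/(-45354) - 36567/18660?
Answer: -311413003/141050940 ≈ -2.2078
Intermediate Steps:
11255/(-45354) - 36567/18660 = 11255*(-1/45354) - 36567*1/18660 = -11255/45354 - 12189/6220 = -311413003/141050940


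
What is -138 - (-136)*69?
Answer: 9246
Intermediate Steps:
-138 - (-136)*69 = -138 - 136*(-69) = -138 + 9384 = 9246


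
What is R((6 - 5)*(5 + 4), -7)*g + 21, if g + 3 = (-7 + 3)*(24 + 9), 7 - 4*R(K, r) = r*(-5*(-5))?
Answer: -12243/2 ≈ -6121.5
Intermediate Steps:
R(K, r) = 7/4 - 25*r/4 (R(K, r) = 7/4 - r*(-5*(-5))/4 = 7/4 - r*25/4 = 7/4 - 25*r/4)
g = -135 (g = -3 + (-7 + 3)*(24 + 9) = -3 - 4*33 = -3 - 132 = -135)
R((6 - 5)*(5 + 4), -7)*g + 21 = (7/4 - 25/4*(-7))*(-135) + 21 = (7/4 + 175/4)*(-135) + 21 = (91/2)*(-135) + 21 = -12285/2 + 21 = -12243/2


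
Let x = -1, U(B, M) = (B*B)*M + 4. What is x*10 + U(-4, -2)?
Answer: -38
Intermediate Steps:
U(B, M) = 4 + M*B**2 (U(B, M) = B**2*M + 4 = M*B**2 + 4 = 4 + M*B**2)
x*10 + U(-4, -2) = -1*10 + (4 - 2*(-4)**2) = -10 + (4 - 2*16) = -10 + (4 - 32) = -10 - 28 = -38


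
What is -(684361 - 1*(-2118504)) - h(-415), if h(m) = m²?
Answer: -2975090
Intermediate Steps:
-(684361 - 1*(-2118504)) - h(-415) = -(684361 - 1*(-2118504)) - 1*(-415)² = -(684361 + 2118504) - 1*172225 = -1*2802865 - 172225 = -2802865 - 172225 = -2975090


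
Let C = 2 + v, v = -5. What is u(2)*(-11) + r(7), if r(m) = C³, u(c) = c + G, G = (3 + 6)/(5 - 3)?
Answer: -197/2 ≈ -98.500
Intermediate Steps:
C = -3 (C = 2 - 5 = -3)
G = 9/2 ≈ 4.5000
u(c) = 9/2 + c (u(c) = c + 9/2 = 9/2 + c)
r(m) = -27 (r(m) = (-3)³ = -27)
u(2)*(-11) + r(7) = (9/2 + 2)*(-11) - 27 = (13/2)*(-11) - 27 = -143/2 - 27 = -197/2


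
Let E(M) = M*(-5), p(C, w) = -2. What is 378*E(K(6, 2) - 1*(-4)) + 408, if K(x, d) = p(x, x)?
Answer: -3372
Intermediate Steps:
K(x, d) = -2
E(M) = -5*M
378*E(K(6, 2) - 1*(-4)) + 408 = 378*(-5*(-2 - 1*(-4))) + 408 = 378*(-5*(-2 + 4)) + 408 = 378*(-5*2) + 408 = 378*(-10) + 408 = -3780 + 408 = -3372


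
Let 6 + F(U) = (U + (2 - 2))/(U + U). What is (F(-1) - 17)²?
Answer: 2025/4 ≈ 506.25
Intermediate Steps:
F(U) = -11/2 (F(U) = -6 + (U + (2 - 2))/(U + U) = -6 + (U + 0)/((2*U)) = -6 + U*(1/(2*U)) = -6 + ½ = -11/2)
(F(-1) - 17)² = (-11/2 - 17)² = (-45/2)² = 2025/4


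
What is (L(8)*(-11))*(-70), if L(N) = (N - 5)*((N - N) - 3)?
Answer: -6930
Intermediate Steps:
L(N) = 15 - 3*N (L(N) = (-5 + N)*(0 - 3) = (-5 + N)*(-3) = 15 - 3*N)
(L(8)*(-11))*(-70) = ((15 - 3*8)*(-11))*(-70) = ((15 - 24)*(-11))*(-70) = -9*(-11)*(-70) = 99*(-70) = -6930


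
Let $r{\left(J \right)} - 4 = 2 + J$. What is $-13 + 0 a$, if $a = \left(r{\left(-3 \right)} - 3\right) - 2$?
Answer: $-13$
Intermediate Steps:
$r{\left(J \right)} = 6 + J$ ($r{\left(J \right)} = 4 + \left(2 + J\right) = 6 + J$)
$a = -2$ ($a = \left(\left(6 - 3\right) - 3\right) - 2 = \left(3 - 3\right) - 2 = 0 - 2 = -2$)
$-13 + 0 a = -13 + 0 \left(-2\right) = -13 + 0 = -13$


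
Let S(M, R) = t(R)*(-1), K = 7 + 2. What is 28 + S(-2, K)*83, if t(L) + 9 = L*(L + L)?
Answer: -12671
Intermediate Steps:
t(L) = -9 + 2*L**2 (t(L) = -9 + L*(L + L) = -9 + L*(2*L) = -9 + 2*L**2)
K = 9
S(M, R) = 9 - 2*R**2 (S(M, R) = (-9 + 2*R**2)*(-1) = 9 - 2*R**2)
28 + S(-2, K)*83 = 28 + (9 - 2*9**2)*83 = 28 + (9 - 2*81)*83 = 28 + (9 - 162)*83 = 28 - 153*83 = 28 - 12699 = -12671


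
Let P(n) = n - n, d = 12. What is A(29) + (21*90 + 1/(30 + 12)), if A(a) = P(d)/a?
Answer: 79381/42 ≈ 1890.0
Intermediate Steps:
P(n) = 0
A(a) = 0 (A(a) = 0/a = 0)
A(29) + (21*90 + 1/(30 + 12)) = 0 + (21*90 + 1/(30 + 12)) = 0 + (1890 + 1/42) = 0 + 79381/42 = 79381/42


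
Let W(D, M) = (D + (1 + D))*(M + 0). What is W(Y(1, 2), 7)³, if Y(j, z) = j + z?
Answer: 117649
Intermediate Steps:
W(D, M) = M*(1 + 2*D) (W(D, M) = (1 + 2*D)*M = M*(1 + 2*D))
W(Y(1, 2), 7)³ = (7*(1 + 2*(1 + 2)))³ = (7*(1 + 2*3))³ = (7*(1 + 6))³ = (7*7)³ = 49³ = 117649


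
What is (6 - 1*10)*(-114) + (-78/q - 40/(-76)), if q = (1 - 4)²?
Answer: 25528/57 ≈ 447.86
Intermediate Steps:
q = 9 (q = (-3)² = 9)
(6 - 1*10)*(-114) + (-78/q - 40/(-76)) = (6 - 1*10)*(-114) + (-78/9 - 40/(-76)) = (6 - 10)*(-114) + (-78*⅑ - 40*(-1/76)) = -4*(-114) + (-26/3 + 10/19) = 456 - 464/57 = 25528/57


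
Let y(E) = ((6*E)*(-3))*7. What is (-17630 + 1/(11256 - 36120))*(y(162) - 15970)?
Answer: 7974067071311/12432 ≈ 6.4142e+8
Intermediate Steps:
y(E) = -126*E (y(E) = -18*E*7 = -126*E)
(-17630 + 1/(11256 - 36120))*(y(162) - 15970) = (-17630 + 1/(11256 - 36120))*(-126*162 - 15970) = (-17630 + 1/(-24864))*(-20412 - 15970) = (-17630 - 1/24864)*(-36382) = -438352321/24864*(-36382) = 7974067071311/12432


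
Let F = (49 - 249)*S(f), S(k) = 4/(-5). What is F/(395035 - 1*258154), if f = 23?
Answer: 160/136881 ≈ 0.0011689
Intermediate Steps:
S(k) = -⅘ (S(k) = 4*(-⅕) = -⅘)
F = 160 (F = (49 - 249)*(-⅘) = -200*(-⅘) = 160)
F/(395035 - 1*258154) = 160/(395035 - 1*258154) = 160/(395035 - 258154) = 160/136881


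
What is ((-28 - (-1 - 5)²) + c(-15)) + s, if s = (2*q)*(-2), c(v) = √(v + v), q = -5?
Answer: -44 + I*√30 ≈ -44.0 + 5.4772*I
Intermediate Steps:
c(v) = √2*√v (c(v) = √(2*v) = √2*√v)
s = 20 (s = (2*(-5))*(-2) = -10*(-2) = 20)
((-28 - (-1 - 5)²) + c(-15)) + s = ((-28 - (-1 - 5)²) + √2*√(-15)) + 20 = ((-28 - 1*(-6)²) + √2*(I*√15)) + 20 = ((-28 - 1*36) + I*√30) + 20 = ((-28 - 36) + I*√30) + 20 = (-64 + I*√30) + 20 = -44 + I*√30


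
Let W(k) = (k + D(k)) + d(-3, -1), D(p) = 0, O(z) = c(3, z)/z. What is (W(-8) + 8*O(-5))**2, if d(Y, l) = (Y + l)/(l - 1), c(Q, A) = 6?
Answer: 6084/25 ≈ 243.36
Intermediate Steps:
d(Y, l) = (Y + l)/(-1 + l)
O(z) = 6/z
W(k) = 2 + k (W(k) = (k + 0) + (-3 - 1)/(-1 - 1) = k - 4/(-2) = k - 1/2*(-4) = k + 2 = 2 + k)
(W(-8) + 8*O(-5))**2 = ((2 - 8) + 8*(6/(-5)))**2 = (-6 + 8*(6*(-1/5)))**2 = (-6 + 8*(-6/5))**2 = (-6 - 48/5)**2 = (-78/5)**2 = 6084/25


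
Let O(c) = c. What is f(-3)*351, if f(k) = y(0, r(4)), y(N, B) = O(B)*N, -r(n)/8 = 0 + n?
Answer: 0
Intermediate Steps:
r(n) = -8*n (r(n) = -8*(0 + n) = -8*n)
y(N, B) = B*N
f(k) = 0 (f(k) = -8*4*0 = -32*0 = 0)
f(-3)*351 = 0*351 = 0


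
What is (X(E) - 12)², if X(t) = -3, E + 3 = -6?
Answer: 225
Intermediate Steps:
E = -9 (E = -3 - 6 = -9)
(X(E) - 12)² = (-3 - 12)² = (-15)² = 225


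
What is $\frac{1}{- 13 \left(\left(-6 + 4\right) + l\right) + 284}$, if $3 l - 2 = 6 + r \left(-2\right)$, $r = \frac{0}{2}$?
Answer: $\frac{3}{826} \approx 0.003632$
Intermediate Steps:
$r = 0$ ($r = 0 \cdot \frac{1}{2} = 0$)
$l = \frac{8}{3}$ ($l = \frac{2}{3} + \frac{6 + 0 \left(-2\right)}{3} = \frac{2}{3} + \frac{6 + 0}{3} = \frac{2}{3} + \frac{1}{3} \cdot 6 = \frac{2}{3} + 2 = \frac{8}{3} \approx 2.6667$)
$\frac{1}{- 13 \left(\left(-6 + 4\right) + l\right) + 284} = \frac{1}{- 13 \left(\left(-6 + 4\right) + \frac{8}{3}\right) + 284} = \frac{1}{- 13 \left(-2 + \frac{8}{3}\right) + 284} = \frac{1}{\left(-13\right) \frac{2}{3} + 284} = \frac{1}{- \frac{26}{3} + 284} = \frac{1}{\frac{826}{3}} = \frac{3}{826}$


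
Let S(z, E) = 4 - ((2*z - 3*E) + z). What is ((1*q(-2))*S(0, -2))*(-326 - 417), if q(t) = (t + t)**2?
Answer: 23776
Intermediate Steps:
S(z, E) = 4 - 3*z + 3*E (S(z, E) = 4 - ((-3*E + 2*z) + z) = 4 - (-3*E + 3*z) = 4 + (-3*z + 3*E) = 4 - 3*z + 3*E)
q(t) = 4*t**2 (q(t) = (2*t)**2 = 4*t**2)
((1*q(-2))*S(0, -2))*(-326 - 417) = ((1*(4*(-2)**2))*(4 - 3*0 + 3*(-2)))*(-326 - 417) = ((1*(4*4))*(4 + 0 - 6))*(-743) = ((1*16)*(-2))*(-743) = (16*(-2))*(-743) = -32*(-743) = 23776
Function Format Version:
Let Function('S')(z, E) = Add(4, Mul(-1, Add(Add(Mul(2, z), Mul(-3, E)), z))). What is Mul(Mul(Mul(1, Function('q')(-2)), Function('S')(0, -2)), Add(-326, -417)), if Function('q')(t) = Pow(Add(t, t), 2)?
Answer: 23776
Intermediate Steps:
Function('S')(z, E) = Add(4, Mul(-3, z), Mul(3, E)) (Function('S')(z, E) = Add(4, Mul(-1, Add(Add(Mul(-3, E), Mul(2, z)), z))) = Add(4, Mul(-1, Add(Mul(-3, E), Mul(3, z)))) = Add(4, Add(Mul(-3, z), Mul(3, E))) = Add(4, Mul(-3, z), Mul(3, E)))
Function('q')(t) = Mul(4, Pow(t, 2)) (Function('q')(t) = Pow(Mul(2, t), 2) = Mul(4, Pow(t, 2)))
Mul(Mul(Mul(1, Function('q')(-2)), Function('S')(0, -2)), Add(-326, -417)) = Mul(Mul(Mul(1, Mul(4, Pow(-2, 2))), Add(4, Mul(-3, 0), Mul(3, -2))), Add(-326, -417)) = Mul(Mul(Mul(1, Mul(4, 4)), Add(4, 0, -6)), -743) = Mul(Mul(Mul(1, 16), -2), -743) = Mul(Mul(16, -2), -743) = Mul(-32, -743) = 23776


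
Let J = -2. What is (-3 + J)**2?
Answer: 25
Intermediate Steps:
(-3 + J)**2 = (-3 - 2)**2 = (-5)**2 = 25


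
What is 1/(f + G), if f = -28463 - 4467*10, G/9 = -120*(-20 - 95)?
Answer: 1/51067 ≈ 1.9582e-5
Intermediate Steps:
G = 124200 (G = 9*(-120*(-20 - 95)) = 9*(-120*(-115)) = 9*13800 = 124200)
f = -73133 (f = -28463 - 1*44670 = -28463 - 44670 = -73133)
1/(f + G) = 1/(-73133 + 124200) = 1/51067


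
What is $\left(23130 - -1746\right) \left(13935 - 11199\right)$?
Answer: $68060736$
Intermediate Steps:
$\left(23130 - -1746\right) \left(13935 - 11199\right) = \left(23130 + 1746\right) 2736 = 24876 \cdot 2736 = 68060736$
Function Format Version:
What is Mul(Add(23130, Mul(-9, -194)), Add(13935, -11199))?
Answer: 68060736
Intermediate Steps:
Mul(Add(23130, Mul(-9, -194)), Add(13935, -11199)) = Mul(Add(23130, 1746), 2736) = Mul(24876, 2736) = 68060736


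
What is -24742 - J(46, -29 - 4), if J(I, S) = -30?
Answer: -24712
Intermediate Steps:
-24742 - J(46, -29 - 4) = -24742 - 1*(-30) = -24742 + 30 = -24712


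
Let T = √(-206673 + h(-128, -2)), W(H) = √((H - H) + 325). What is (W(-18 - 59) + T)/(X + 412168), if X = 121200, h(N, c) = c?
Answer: 5*√13/533368 + 5*I*√8267/533368 ≈ 3.38e-5 + 0.00085235*I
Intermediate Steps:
W(H) = 5*√13 (W(H) = √(0 + 325) = √325 = 5*√13)
T = 5*I*√8267 (T = √(-206673 - 2) = √(-206675) = 5*I*√8267 ≈ 454.62*I)
(W(-18 - 59) + T)/(X + 412168) = (5*√13 + 5*I*√8267)/(121200 + 412168) = (5*√13 + 5*I*√8267)/533368 = (5*√13 + 5*I*√8267)*(1/533368) = 5*√13/533368 + 5*I*√8267/533368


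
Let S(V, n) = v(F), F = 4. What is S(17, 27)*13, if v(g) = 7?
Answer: 91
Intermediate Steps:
S(V, n) = 7
S(17, 27)*13 = 7*13 = 91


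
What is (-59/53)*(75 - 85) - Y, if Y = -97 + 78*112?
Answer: -457277/53 ≈ -8627.9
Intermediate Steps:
Y = 8639 (Y = -97 + 8736 = 8639)
(-59/53)*(75 - 85) - Y = (-59/53)*(75 - 85) - 1*8639 = -59*1/53*(-10) - 8639 = -59/53*(-10) - 8639 = 590/53 - 8639 = -457277/53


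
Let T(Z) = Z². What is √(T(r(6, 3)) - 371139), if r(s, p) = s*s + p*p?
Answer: I*√369114 ≈ 607.55*I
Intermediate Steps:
r(s, p) = p² + s² (r(s, p) = s² + p² = p² + s²)
√(T(r(6, 3)) - 371139) = √((3² + 6²)² - 371139) = √((9 + 36)² - 371139) = √(45² - 371139) = √(2025 - 371139) = √(-369114) = I*√369114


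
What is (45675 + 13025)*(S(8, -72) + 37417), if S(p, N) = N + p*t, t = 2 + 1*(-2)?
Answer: 2192151500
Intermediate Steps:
t = 0 (t = 2 - 2 = 0)
S(p, N) = N (S(p, N) = N + p*0 = N + 0 = N)
(45675 + 13025)*(S(8, -72) + 37417) = (45675 + 13025)*(-72 + 37417) = 58700*37345 = 2192151500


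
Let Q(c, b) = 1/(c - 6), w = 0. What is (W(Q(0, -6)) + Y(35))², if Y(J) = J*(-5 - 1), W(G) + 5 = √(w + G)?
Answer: (1290 - I*√6)²/36 ≈ 46225.0 - 175.55*I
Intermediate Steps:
Q(c, b) = 1/(-6 + c)
W(G) = -5 + √G (W(G) = -5 + √(0 + G) = -5 + √G)
Y(J) = -6*J (Y(J) = J*(-6) = -6*J)
(W(Q(0, -6)) + Y(35))² = ((-5 + √(1/(-6 + 0))) - 6*35)² = ((-5 + √(1/(-6))) - 210)² = ((-5 + √(-⅙)) - 210)² = ((-5 + I*√6/6) - 210)² = (-215 + I*√6/6)²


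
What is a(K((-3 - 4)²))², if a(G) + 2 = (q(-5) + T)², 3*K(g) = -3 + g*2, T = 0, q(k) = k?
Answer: 529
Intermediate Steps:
K(g) = -1 + 2*g/3 (K(g) = (-3 + g*2)/3 = (-3 + 2*g)/3 = -1 + 2*g/3)
a(G) = 23 (a(G) = -2 + (-5 + 0)² = -2 + (-5)² = -2 + 25 = 23)
a(K((-3 - 4)²))² = 23² = 529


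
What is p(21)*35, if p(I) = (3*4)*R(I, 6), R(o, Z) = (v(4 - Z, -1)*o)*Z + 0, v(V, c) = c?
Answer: -52920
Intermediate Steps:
R(o, Z) = -Z*o (R(o, Z) = (-o)*Z + 0 = -Z*o + 0 = -Z*o)
p(I) = -72*I (p(I) = (3*4)*(-1*6*I) = 12*(-6*I) = -72*I)
p(21)*35 = -72*21*35 = -1512*35 = -52920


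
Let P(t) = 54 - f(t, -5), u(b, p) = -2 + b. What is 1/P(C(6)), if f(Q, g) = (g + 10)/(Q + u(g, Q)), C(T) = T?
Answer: 1/59 ≈ 0.016949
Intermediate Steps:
f(Q, g) = (10 + g)/(-2 + Q + g) (f(Q, g) = (g + 10)/(Q + (-2 + g)) = (10 + g)/(-2 + Q + g))
P(t) = 54 - 5/(-7 + t) (P(t) = 54 - (10 - 5)/(-2 + t - 5) = 54 - 5/(-7 + t))
1/P(C(6)) = 1/((-383 + 54*6)/(-7 + 6)) = 1/((-383 + 324)/(-1)) = 1/(-1*(-59)) = 1/59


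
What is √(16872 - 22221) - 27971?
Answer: -27971 + I*√5349 ≈ -27971.0 + 73.137*I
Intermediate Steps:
√(16872 - 22221) - 27971 = √(-5349) - 27971 = I*√5349 - 27971 = -27971 + I*√5349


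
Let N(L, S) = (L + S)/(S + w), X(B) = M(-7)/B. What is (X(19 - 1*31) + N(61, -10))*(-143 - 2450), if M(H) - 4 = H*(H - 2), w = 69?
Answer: 8663213/708 ≈ 12236.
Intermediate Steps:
M(H) = 4 + H*(-2 + H) (M(H) = 4 + H*(H - 2) = 4 + H*(-2 + H))
X(B) = 67/B (X(B) = (4 + (-7)**2 - 2*(-7))/B = (4 + 49 + 14)/B = 67/B)
N(L, S) = (L + S)/(69 + S) (N(L, S) = (L + S)/(S + 69) = (L + S)/(69 + S))
(X(19 - 1*31) + N(61, -10))*(-143 - 2450) = (67/(19 - 1*31) + (61 - 10)/(69 - 10))*(-143 - 2450) = (67/(19 - 31) + 51/59)*(-2593) = (67/(-12) + (1/59)*51)*(-2593) = (67*(-1/12) + 51/59)*(-2593) = (-67/12 + 51/59)*(-2593) = -3341/708*(-2593) = 8663213/708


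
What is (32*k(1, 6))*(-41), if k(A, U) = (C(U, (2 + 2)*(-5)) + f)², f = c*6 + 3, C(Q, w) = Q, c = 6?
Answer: -2656800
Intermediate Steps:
f = 39 (f = 6*6 + 3 = 36 + 3 = 39)
k(A, U) = (39 + U)² (k(A, U) = (U + 39)² = (39 + U)²)
(32*k(1, 6))*(-41) = (32*(39 + 6)²)*(-41) = (32*45²)*(-41) = (32*2025)*(-41) = 64800*(-41) = -2656800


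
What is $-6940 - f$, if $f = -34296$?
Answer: $27356$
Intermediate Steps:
$-6940 - f = -6940 - -34296 = -6940 + 34296 = 27356$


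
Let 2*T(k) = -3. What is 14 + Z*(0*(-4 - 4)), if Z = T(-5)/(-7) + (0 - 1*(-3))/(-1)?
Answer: 14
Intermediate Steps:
T(k) = -3/2 (T(k) = (½)*(-3) = -3/2)
Z = -39/14 (Z = -3/2/(-7) + (0 - 1*(-3))/(-1) = -3/2*(-⅐) + (0 + 3)*(-1) = 3/14 + 3*(-1) = 3/14 - 3 = -39/14 ≈ -2.7857)
14 + Z*(0*(-4 - 4)) = 14 - 0*(-4 - 4) = 14 - 0*(-8) = 14 - 39/14*0 = 14 + 0 = 14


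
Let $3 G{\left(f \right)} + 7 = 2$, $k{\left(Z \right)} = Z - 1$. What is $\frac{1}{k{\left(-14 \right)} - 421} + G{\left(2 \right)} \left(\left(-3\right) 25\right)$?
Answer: $\frac{54499}{436} \approx 125.0$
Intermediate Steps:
$k{\left(Z \right)} = -1 + Z$
$G{\left(f \right)} = - \frac{5}{3}$ ($G{\left(f \right)} = - \frac{7}{3} + \frac{1}{3} \cdot 2 = - \frac{7}{3} + \frac{2}{3} = - \frac{5}{3}$)
$\frac{1}{k{\left(-14 \right)} - 421} + G{\left(2 \right)} \left(\left(-3\right) 25\right) = \frac{1}{\left(-1 - 14\right) - 421} - \frac{5 \left(\left(-3\right) 25\right)}{3} = \frac{1}{-15 - 421} - -125 = \frac{1}{-436} + 125 = - \frac{1}{436} + 125 = \frac{54499}{436}$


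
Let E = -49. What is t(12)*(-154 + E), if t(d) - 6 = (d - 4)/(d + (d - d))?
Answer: -4060/3 ≈ -1353.3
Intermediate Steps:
t(d) = 6 + (-4 + d)/d (t(d) = 6 + (d - 4)/(d + (d - d)) = 6 + (-4 + d)/(d + 0) = 6 + (-4 + d)/d)
t(12)*(-154 + E) = (7 - 4/12)*(-154 - 49) = (7 - 4*1/12)*(-203) = (7 - ⅓)*(-203) = (20/3)*(-203) = -4060/3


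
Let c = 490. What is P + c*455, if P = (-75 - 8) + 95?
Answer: 222962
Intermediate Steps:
P = 12 (P = -83 + 95 = 12)
P + c*455 = 12 + 490*455 = 12 + 222950 = 222962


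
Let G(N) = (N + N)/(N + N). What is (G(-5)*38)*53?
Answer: 2014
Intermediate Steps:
G(N) = 1 (G(N) = (2*N)/((2*N)) = (2*N)*(1/(2*N)) = 1)
(G(-5)*38)*53 = (1*38)*53 = 38*53 = 2014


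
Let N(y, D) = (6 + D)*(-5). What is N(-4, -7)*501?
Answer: 2505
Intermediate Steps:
N(y, D) = -30 - 5*D
N(-4, -7)*501 = (-30 - 5*(-7))*501 = (-30 + 35)*501 = 5*501 = 2505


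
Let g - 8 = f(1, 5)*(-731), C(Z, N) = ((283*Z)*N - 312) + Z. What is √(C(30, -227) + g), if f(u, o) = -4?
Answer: 2*I*√481145 ≈ 1387.3*I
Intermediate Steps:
C(Z, N) = -312 + Z + 283*N*Z (C(Z, N) = (283*N*Z - 312) + Z = (-312 + 283*N*Z) + Z = -312 + Z + 283*N*Z)
g = 2932 (g = 8 - 4*(-731) = 8 + 2924 = 2932)
√(C(30, -227) + g) = √((-312 + 30 + 283*(-227)*30) + 2932) = √((-312 + 30 - 1927230) + 2932) = √(-1927512 + 2932) = √(-1924580) = 2*I*√481145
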